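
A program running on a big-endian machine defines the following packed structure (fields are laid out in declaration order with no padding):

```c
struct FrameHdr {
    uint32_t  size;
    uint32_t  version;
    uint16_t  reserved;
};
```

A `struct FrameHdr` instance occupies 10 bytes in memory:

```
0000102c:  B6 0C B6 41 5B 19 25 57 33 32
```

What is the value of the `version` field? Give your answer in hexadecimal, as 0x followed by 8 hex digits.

`version` follows `size` (4 bytes), so it starts at byte offset 4 and occupies 4 bytes.
Bytes at offsets 4..7: 5B 19 25 57.
Big-endian: lowest address holds the most-significant byte.
The bytes are already most-significant first: 0x5B192557.

0x5B192557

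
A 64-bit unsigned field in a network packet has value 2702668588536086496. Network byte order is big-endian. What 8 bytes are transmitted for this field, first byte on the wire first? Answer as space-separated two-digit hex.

2702668588536086496 in hexadecimal, padded to 64 bits, is 0x2581CEC30D4CBFE0.
Split into bytes (most-significant first): 25 81 CE C3 0D 4C BF E0.
Big-endian stores the most-significant byte at the lowest address.
So the memory order matches the most-significant-first order: 25 81 CE C3 0D 4C BF E0.

25 81 CE C3 0D 4C BF E0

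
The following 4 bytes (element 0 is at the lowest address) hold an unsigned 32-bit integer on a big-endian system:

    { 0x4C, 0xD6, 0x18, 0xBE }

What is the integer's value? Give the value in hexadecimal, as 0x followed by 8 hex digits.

0x4CD618BE

Big-endian: lowest address holds the most-significant byte.
The bytes are already most-significant first: 0x4CD618BE.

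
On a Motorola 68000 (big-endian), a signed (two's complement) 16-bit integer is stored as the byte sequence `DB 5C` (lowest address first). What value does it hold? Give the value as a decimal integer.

-9380

In big-endian order the high byte comes first in memory.
The bytes are already most-significant first: 0xDB5C.
Top bit is set, so as a signed 16-bit value this is 0xDB5C − 2^16 = -9380.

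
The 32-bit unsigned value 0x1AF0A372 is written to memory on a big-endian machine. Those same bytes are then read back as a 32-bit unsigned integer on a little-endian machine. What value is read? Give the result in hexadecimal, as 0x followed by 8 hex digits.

Stored big-endian, the bytes at ascending addresses are 1A F0 A3 72.
Read back as little-endian, the first byte is least significant, giving 0x72A3F01A.

0x72A3F01A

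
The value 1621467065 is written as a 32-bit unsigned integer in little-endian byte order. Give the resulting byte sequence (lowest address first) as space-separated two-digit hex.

B9 9F A5 60

1621467065 in hexadecimal, padded to 32 bits, is 0x60A59FB9.
Split into bytes (most-significant first): 60 A5 9F B9.
Little-endian stores the least-significant byte at the lowest address.
So at ascending addresses the bytes are B9 9F A5 60.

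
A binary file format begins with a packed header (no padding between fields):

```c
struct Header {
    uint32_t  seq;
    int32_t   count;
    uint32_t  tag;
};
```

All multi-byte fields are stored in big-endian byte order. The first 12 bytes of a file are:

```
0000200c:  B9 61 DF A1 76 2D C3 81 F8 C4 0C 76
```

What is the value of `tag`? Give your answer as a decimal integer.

4173597814

`tag` follows `seq` (4 B), `count` (4 B), so it starts at offset 4 + 4 = 8 and occupies 4 bytes.
Bytes at offsets 8..11: F8 C4 0C 76.
In big-endian order the high byte comes first in memory.
The bytes are already most-significant first: 0xF8C40C76.
0xF8C40C76 = 4173597814.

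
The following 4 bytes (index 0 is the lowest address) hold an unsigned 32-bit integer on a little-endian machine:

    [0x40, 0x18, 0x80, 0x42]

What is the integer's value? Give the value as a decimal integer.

1115691072

Little-endian stores the least-significant byte at the lowest address.
Reassemble most-significant byte first: 42 80 18 40 → 0x42801840.
0x42801840 = 1115691072.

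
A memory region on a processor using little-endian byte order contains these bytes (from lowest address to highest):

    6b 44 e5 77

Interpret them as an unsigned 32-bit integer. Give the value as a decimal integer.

Little-endian stores the least-significant byte at the lowest address.
Reassemble most-significant byte first: 77 E5 44 6B → 0x77E5446B.
0x77E5446B = 2011513963.

2011513963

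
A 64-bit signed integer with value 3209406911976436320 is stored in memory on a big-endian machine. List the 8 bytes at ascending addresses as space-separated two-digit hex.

3209406911976436320 in hexadecimal, padded to 64 bits, is 0x2C8A1A951009F260.
Split into bytes (most-significant first): 2C 8A 1A 95 10 09 F2 60.
Big-endian stores the most-significant byte at the lowest address.
So the memory order matches the most-significant-first order: 2C 8A 1A 95 10 09 F2 60.

2C 8A 1A 95 10 09 F2 60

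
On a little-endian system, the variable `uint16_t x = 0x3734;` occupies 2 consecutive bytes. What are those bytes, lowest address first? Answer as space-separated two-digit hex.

Split into bytes (most-significant first): 37 34.
Little-endian: lowest address holds the least-significant byte.
So at ascending addresses the bytes are 34 37.

34 37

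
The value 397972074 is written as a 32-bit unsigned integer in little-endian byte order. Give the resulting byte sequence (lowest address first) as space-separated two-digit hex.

397972074 in hexadecimal, padded to 32 bits, is 0x17B8926A.
Split into bytes (most-significant first): 17 B8 92 6A.
Little-endian stores the least-significant byte at the lowest address.
So at ascending addresses the bytes are 6A 92 B8 17.

6A 92 B8 17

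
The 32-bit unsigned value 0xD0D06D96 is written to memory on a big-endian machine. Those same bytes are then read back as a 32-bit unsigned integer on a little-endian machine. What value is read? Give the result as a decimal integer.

Stored big-endian, the bytes at ascending addresses are D0 D0 6D 96.
Read back as little-endian, the first byte is least significant, giving 0x966DD0D0.
0x966DD0D0 = 2523779280.

2523779280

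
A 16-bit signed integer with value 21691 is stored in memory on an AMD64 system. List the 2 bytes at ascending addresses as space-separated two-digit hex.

BB 54

21691 in hexadecimal, padded to 16 bits, is 0x54BB.
Split into bytes (most-significant first): 54 BB.
In little-endian order the low byte comes first in memory.
So at ascending addresses the bytes are BB 54.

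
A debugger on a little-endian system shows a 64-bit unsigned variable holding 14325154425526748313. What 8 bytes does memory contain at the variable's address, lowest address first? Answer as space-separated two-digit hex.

99 04 23 56 0D 2C CD C6

14325154425526748313 in hexadecimal, padded to 64 bits, is 0xC6CD2C0D56230499.
Split into bytes (most-significant first): C6 CD 2C 0D 56 23 04 99.
Little-endian: lowest address holds the least-significant byte.
So at ascending addresses the bytes are 99 04 23 56 0D 2C CD C6.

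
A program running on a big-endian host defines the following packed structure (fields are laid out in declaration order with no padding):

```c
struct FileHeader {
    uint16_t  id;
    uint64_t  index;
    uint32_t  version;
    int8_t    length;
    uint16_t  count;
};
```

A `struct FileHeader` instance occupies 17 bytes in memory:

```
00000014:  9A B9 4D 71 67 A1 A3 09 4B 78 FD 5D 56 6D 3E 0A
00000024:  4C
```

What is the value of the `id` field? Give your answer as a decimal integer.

`id` is the first field, at byte offset 0, occupying 2 bytes.
Bytes at offsets 0..1: 9A B9.
Big-endian: lowest address holds the most-significant byte.
The bytes are already most-significant first: 0x9AB9.
0x9AB9 = 39609.

39609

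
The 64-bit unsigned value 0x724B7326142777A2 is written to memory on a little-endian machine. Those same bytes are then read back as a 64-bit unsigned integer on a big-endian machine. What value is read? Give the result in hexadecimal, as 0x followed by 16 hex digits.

0xA277271426734B72

Stored little-endian, the bytes at ascending addresses are A2 77 27 14 26 73 4B 72.
Read back as big-endian, the last byte is least significant, giving 0xA277271426734B72.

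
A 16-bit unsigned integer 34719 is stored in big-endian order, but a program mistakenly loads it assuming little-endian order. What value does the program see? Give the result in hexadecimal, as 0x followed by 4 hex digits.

34719 in 16-bit hexadecimal is 0x879F.
Stored big-endian, the bytes at ascending addresses are 87 9F.
Read back as little-endian, the first byte is least significant, giving 0x9F87.

0x9F87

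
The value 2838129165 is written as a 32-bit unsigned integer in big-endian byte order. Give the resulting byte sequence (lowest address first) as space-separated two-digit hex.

A9 2A 6A 0D

2838129165 in hexadecimal, padded to 32 bits, is 0xA92A6A0D.
Split into bytes (most-significant first): A9 2A 6A 0D.
Big-endian stores the most-significant byte at the lowest address.
So the memory order matches the most-significant-first order: A9 2A 6A 0D.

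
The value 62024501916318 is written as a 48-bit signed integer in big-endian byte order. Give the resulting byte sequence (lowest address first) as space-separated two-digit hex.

38 69 34 67 72 9E

62024501916318 in hexadecimal, padded to 48 bits, is 0x38693467729E.
Split into bytes (most-significant first): 38 69 34 67 72 9E.
Big-endian: lowest address holds the most-significant byte.
So the memory order matches the most-significant-first order: 38 69 34 67 72 9E.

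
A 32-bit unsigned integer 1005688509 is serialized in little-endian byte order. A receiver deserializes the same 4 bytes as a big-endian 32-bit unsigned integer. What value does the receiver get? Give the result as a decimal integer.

3180785979

1005688509 in 32-bit hexadecimal is 0x3BF196BD.
Stored little-endian, the bytes at ascending addresses are BD 96 F1 3B.
Read back as big-endian, the last byte is least significant, giving 0xBD96F13B.
0xBD96F13B = 3180785979.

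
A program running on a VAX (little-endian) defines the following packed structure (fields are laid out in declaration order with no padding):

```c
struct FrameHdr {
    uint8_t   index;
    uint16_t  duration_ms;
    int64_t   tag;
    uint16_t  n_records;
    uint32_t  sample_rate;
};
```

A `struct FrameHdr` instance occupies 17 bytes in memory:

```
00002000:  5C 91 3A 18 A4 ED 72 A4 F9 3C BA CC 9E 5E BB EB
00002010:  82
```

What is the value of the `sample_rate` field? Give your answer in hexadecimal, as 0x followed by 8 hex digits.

`sample_rate` follows `index` (1 B), `duration_ms` (2 B), `tag` (8 B), `n_records` (2 B), so it starts at offset 1 + 2 + 8 + 2 = 13 and occupies 4 bytes.
Bytes at offsets 13..16: 5E BB EB 82.
In little-endian order the low byte comes first in memory.
Reassemble most-significant byte first: 82 EB BB 5E → 0x82EBBB5E.

0x82EBBB5E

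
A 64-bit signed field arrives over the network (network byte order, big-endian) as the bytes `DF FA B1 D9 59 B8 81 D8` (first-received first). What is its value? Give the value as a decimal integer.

Big-endian stores the most-significant byte at the lowest address.
The bytes are already most-significant first: 0xDFFAB1D959B881D8.
Top bit is set, so as a signed 64-bit value this is 0xDFFAB1D959B881D8 − 2^64 = -2307336312002674216.

-2307336312002674216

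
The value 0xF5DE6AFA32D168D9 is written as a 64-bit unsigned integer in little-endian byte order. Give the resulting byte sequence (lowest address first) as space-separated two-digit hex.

D9 68 D1 32 FA 6A DE F5

Split into bytes (most-significant first): F5 DE 6A FA 32 D1 68 D9.
In little-endian order the low byte comes first in memory.
So at ascending addresses the bytes are D9 68 D1 32 FA 6A DE F5.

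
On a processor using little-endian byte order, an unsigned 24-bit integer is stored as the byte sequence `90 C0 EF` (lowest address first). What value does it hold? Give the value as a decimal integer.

Little-endian stores the least-significant byte at the lowest address.
Reassemble most-significant byte first: EF C0 90 → 0xEFC090.
0xEFC090 = 15712400.

15712400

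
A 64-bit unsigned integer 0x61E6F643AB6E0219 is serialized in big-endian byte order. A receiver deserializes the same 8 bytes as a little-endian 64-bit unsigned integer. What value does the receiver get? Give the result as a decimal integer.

Stored big-endian, the bytes at ascending addresses are 61 E6 F6 43 AB 6E 02 19.
Read back as little-endian, the first byte is least significant, giving 0x19026EAB43F6E661.
0x19026EAB43F6E661 = 1802124482760336993.

1802124482760336993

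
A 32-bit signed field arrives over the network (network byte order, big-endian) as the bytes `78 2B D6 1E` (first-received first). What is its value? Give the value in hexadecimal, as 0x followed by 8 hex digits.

In big-endian order the high byte comes first in memory.
The bytes are already most-significant first: 0x782BD61E.

0x782BD61E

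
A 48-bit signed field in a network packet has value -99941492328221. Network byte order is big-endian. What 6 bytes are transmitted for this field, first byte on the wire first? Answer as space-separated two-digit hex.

A5 1A 8E D9 F8 E3

Two's complement of -99941492328221 in 48 bits: 99941492328221 = 0x5AE57126071D; invert → 0xA51A8ED9F8E2; add 1 → 0xA51A8ED9F8E3.
Split into bytes (most-significant first): A5 1A 8E D9 F8 E3.
In big-endian order the high byte comes first in memory.
So the memory order matches the most-significant-first order: A5 1A 8E D9 F8 E3.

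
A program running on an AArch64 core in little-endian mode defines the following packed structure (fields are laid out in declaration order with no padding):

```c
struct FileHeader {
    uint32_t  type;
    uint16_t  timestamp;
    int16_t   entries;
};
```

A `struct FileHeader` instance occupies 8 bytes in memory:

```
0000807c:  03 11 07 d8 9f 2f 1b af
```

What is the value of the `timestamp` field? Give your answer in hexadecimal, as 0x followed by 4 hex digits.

0x2F9F

`timestamp` follows `type` (4 bytes), so it starts at byte offset 4 and occupies 2 bytes.
Bytes at offsets 4..5: 9F 2F.
In little-endian order the low byte comes first in memory.
Reassemble most-significant byte first: 2F 9F → 0x2F9F.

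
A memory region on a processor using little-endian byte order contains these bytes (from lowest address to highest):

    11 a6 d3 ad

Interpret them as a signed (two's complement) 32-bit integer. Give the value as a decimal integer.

-1378638319

Little-endian stores the least-significant byte at the lowest address.
Reassemble most-significant byte first: AD D3 A6 11 → 0xADD3A611.
Top bit is set, so as a signed 32-bit value this is 0xADD3A611 − 2^32 = -1378638319.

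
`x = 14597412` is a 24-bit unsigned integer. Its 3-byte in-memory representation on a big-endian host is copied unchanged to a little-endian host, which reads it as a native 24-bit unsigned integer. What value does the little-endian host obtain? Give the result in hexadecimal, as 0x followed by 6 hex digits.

0x24BDDE

14597412 in 24-bit hexadecimal is 0xDEBD24.
Stored big-endian, the bytes at ascending addresses are DE BD 24.
Read back as little-endian, the first byte is least significant, giving 0x24BDDE.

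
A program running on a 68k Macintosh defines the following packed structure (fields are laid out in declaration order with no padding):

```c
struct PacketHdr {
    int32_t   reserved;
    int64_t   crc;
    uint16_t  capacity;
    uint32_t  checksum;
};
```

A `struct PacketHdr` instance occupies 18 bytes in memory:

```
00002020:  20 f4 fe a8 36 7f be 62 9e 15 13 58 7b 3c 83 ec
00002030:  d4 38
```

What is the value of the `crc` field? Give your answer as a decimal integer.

`crc` follows `reserved` (4 bytes), so it starts at byte offset 4 and occupies 8 bytes.
Bytes at offsets 4..11: 36 7F BE 62 9E 15 13 58.
Big-endian stores the most-significant byte at the lowest address.
The bytes are already most-significant first: 0x367FBE629E151358.
0x367FBE629E151358 = 3927066730858615640.

3927066730858615640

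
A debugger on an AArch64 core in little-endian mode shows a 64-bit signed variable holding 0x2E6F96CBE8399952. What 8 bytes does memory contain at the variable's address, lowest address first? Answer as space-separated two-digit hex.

Split into bytes (most-significant first): 2E 6F 96 CB E8 39 99 52.
Little-endian stores the least-significant byte at the lowest address.
So at ascending addresses the bytes are 52 99 39 E8 CB 96 6F 2E.

52 99 39 E8 CB 96 6F 2E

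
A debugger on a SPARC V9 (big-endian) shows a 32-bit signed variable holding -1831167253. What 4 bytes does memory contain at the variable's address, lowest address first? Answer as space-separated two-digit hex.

Two's complement of -1831167253 in 32 bits: 1831167253 = 0x6D256515; invert → 0x92DA9AEA; add 1 → 0x92DA9AEB.
Split into bytes (most-significant first): 92 DA 9A EB.
Big-endian: lowest address holds the most-significant byte.
So the memory order matches the most-significant-first order: 92 DA 9A EB.

92 DA 9A EB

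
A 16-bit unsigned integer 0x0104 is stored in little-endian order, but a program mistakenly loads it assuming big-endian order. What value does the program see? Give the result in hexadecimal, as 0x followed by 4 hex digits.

Stored little-endian, the bytes at ascending addresses are 04 01.
Read back as big-endian, the last byte is least significant, giving 0x0401.

0x0401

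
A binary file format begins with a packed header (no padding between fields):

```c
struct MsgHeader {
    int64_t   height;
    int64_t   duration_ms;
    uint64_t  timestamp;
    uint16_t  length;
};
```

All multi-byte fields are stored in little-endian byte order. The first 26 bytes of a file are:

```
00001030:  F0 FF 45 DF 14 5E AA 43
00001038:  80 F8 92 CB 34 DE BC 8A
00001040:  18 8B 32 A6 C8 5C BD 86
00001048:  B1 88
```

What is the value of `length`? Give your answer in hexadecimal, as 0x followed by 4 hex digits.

0x88B1

`length` follows `height` (8 B), `duration_ms` (8 B), `timestamp` (8 B), so it starts at offset 8 + 8 + 8 = 24 and occupies 2 bytes.
Bytes at offsets 24..25: B1 88.
Little-endian: lowest address holds the least-significant byte.
Reassemble most-significant byte first: 88 B1 → 0x88B1.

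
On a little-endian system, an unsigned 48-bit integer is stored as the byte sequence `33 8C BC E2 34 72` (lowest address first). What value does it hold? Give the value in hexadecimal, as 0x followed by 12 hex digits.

0x7234E2BC8C33

Little-endian stores the least-significant byte at the lowest address.
Reassemble most-significant byte first: 72 34 E2 BC 8C 33 → 0x7234E2BC8C33.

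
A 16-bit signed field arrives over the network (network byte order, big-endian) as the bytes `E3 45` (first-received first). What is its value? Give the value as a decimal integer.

In big-endian order the high byte comes first in memory.
The bytes are already most-significant first: 0xE345.
Top bit is set, so as a signed 16-bit value this is 0xE345 − 2^16 = -7355.

-7355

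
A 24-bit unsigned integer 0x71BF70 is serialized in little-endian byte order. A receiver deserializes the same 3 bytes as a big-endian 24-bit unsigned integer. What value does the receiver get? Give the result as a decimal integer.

Stored little-endian, the bytes at ascending addresses are 70 BF 71.
Read back as big-endian, the last byte is least significant, giving 0x70BF71.
0x70BF71 = 7389041.

7389041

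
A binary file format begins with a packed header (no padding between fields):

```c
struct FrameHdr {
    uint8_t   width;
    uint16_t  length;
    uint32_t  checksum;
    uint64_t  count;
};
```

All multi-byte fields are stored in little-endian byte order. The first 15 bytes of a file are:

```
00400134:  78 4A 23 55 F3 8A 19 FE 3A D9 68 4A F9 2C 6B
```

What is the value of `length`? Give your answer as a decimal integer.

9034

`length` follows `width` (1 byte), so it starts at byte offset 1 and occupies 2 bytes.
Bytes at offsets 1..2: 4A 23.
Little-endian: lowest address holds the least-significant byte.
Reassemble most-significant byte first: 23 4A → 0x234A.
0x234A = 9034.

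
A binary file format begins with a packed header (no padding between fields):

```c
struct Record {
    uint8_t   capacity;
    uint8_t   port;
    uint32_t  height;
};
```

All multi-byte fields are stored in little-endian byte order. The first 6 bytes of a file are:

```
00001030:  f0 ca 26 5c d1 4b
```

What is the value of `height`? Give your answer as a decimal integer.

`height` follows `capacity` (1 B), `port` (1 B), so it starts at offset 1 + 1 = 2 and occupies 4 bytes.
Bytes at offsets 2..5: 26 5C D1 4B.
Little-endian: lowest address holds the least-significant byte.
Reassemble most-significant byte first: 4B D1 5C 26 → 0x4BD15C26.
0x4BD15C26 = 1272011814.

1272011814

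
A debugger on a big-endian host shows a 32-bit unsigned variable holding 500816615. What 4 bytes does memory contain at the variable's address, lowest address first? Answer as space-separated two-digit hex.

1D D9 DA E7

500816615 in hexadecimal, padded to 32 bits, is 0x1DD9DAE7.
Split into bytes (most-significant first): 1D D9 DA E7.
Big-endian: lowest address holds the most-significant byte.
So the memory order matches the most-significant-first order: 1D D9 DA E7.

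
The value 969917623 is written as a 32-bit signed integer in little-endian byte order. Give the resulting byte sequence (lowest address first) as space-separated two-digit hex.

969917623 in hexadecimal, padded to 32 bits, is 0x39CFC4B7.
Split into bytes (most-significant first): 39 CF C4 B7.
Little-endian: lowest address holds the least-significant byte.
So at ascending addresses the bytes are B7 C4 CF 39.

B7 C4 CF 39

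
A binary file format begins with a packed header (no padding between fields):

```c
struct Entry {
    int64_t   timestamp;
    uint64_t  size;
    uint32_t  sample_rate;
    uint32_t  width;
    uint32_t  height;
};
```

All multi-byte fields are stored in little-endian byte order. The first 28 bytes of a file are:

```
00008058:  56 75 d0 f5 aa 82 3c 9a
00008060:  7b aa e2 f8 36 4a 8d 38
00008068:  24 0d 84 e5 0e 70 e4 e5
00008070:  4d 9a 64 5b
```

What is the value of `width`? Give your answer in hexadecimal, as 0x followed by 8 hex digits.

`width` follows `timestamp` (8 B), `size` (8 B), `sample_rate` (4 B), so it starts at offset 8 + 8 + 4 = 20 and occupies 4 bytes.
Bytes at offsets 20..23: 0E 70 E4 E5.
Little-endian stores the least-significant byte at the lowest address.
Reassemble most-significant byte first: E5 E4 70 0E → 0xE5E4700E.

0xE5E4700E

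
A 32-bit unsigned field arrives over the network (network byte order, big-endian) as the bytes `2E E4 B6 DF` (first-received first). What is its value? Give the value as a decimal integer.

786740959

Big-endian stores the most-significant byte at the lowest address.
The bytes are already most-significant first: 0x2EE4B6DF.
0x2EE4B6DF = 786740959.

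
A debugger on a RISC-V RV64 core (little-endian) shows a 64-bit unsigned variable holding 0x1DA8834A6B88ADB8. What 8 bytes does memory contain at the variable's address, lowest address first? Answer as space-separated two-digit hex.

B8 AD 88 6B 4A 83 A8 1D

Split into bytes (most-significant first): 1D A8 83 4A 6B 88 AD B8.
Little-endian: lowest address holds the least-significant byte.
So at ascending addresses the bytes are B8 AD 88 6B 4A 83 A8 1D.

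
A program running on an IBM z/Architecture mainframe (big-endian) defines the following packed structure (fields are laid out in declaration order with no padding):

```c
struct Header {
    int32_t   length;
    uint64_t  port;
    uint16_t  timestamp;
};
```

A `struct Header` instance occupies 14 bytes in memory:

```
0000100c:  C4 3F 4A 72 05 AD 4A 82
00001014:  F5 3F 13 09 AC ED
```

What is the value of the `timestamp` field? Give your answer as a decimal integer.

44269

`timestamp` follows `length` (4 B), `port` (8 B), so it starts at offset 4 + 8 = 12 and occupies 2 bytes.
Bytes at offsets 12..13: AC ED.
In big-endian order the high byte comes first in memory.
The bytes are already most-significant first: 0xACED.
0xACED = 44269.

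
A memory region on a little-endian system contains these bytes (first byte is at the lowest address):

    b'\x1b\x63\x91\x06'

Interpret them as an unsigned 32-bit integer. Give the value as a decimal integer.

In little-endian order the low byte comes first in memory.
Reassemble most-significant byte first: 06 91 63 1B → 0x0691631B.
0x0691631B = 110191387.

110191387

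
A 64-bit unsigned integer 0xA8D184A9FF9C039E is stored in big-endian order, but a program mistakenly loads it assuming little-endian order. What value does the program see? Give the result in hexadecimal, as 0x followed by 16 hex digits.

0x9E039CFFA984D1A8

Stored big-endian, the bytes at ascending addresses are A8 D1 84 A9 FF 9C 03 9E.
Read back as little-endian, the first byte is least significant, giving 0x9E039CFFA984D1A8.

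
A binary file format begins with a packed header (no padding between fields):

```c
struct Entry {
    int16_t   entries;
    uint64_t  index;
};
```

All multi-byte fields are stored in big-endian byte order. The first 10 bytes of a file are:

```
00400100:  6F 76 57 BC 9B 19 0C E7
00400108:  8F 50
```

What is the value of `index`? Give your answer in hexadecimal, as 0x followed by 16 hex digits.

`index` follows `entries` (2 bytes), so it starts at byte offset 2 and occupies 8 bytes.
Bytes at offsets 2..9: 57 BC 9B 19 0C E7 8F 50.
Big-endian stores the most-significant byte at the lowest address.
The bytes are already most-significant first: 0x57BC9B190CE78F50.

0x57BC9B190CE78F50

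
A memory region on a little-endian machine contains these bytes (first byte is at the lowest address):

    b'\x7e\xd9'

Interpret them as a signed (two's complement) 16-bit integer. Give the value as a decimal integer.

Little-endian stores the least-significant byte at the lowest address.
Reassemble most-significant byte first: D9 7E → 0xD97E.
Top bit is set, so as a signed 16-bit value this is 0xD97E − 2^16 = -9858.

-9858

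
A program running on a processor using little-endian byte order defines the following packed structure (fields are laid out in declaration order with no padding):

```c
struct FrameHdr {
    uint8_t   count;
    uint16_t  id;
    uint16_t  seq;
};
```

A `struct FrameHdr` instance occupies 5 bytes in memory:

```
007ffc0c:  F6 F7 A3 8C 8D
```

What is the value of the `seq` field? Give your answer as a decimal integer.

`seq` follows `count` (1 B), `id` (2 B), so it starts at offset 1 + 2 = 3 and occupies 2 bytes.
Bytes at offsets 3..4: 8C 8D.
In little-endian order the low byte comes first in memory.
Reassemble most-significant byte first: 8D 8C → 0x8D8C.
0x8D8C = 36236.

36236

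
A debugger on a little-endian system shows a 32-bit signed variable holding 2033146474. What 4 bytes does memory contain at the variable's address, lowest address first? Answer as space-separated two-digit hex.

6A 5A 2F 79

2033146474 in hexadecimal, padded to 32 bits, is 0x792F5A6A.
Split into bytes (most-significant first): 79 2F 5A 6A.
Little-endian: lowest address holds the least-significant byte.
So at ascending addresses the bytes are 6A 5A 2F 79.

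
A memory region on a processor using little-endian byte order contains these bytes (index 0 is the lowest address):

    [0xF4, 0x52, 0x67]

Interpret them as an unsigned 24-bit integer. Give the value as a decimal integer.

Little-endian: lowest address holds the least-significant byte.
Reassemble most-significant byte first: 67 52 F4 → 0x6752F4.
0x6752F4 = 6771444.

6771444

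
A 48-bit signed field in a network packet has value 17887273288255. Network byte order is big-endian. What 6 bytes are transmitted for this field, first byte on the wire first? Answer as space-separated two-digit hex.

10 44 B4 92 02 3F

17887273288255 in hexadecimal, padded to 48 bits, is 0x1044B492023F.
Split into bytes (most-significant first): 10 44 B4 92 02 3F.
Big-endian: lowest address holds the most-significant byte.
So the memory order matches the most-significant-first order: 10 44 B4 92 02 3F.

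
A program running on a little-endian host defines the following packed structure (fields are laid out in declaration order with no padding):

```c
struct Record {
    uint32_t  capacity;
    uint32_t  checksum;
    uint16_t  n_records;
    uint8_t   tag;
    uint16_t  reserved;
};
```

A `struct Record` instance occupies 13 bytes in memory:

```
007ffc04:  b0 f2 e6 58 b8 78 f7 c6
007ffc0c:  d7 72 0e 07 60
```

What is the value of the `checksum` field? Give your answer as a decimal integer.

3338107064

`checksum` follows `capacity` (4 bytes), so it starts at byte offset 4 and occupies 4 bytes.
Bytes at offsets 4..7: B8 78 F7 C6.
Little-endian: lowest address holds the least-significant byte.
Reassemble most-significant byte first: C6 F7 78 B8 → 0xC6F778B8.
0xC6F778B8 = 3338107064.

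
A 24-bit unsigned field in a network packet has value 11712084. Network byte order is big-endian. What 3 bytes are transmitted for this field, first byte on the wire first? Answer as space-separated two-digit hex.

B2 B6 54

11712084 in hexadecimal, padded to 24 bits, is 0xB2B654.
Split into bytes (most-significant first): B2 B6 54.
Big-endian: lowest address holds the most-significant byte.
So the memory order matches the most-significant-first order: B2 B6 54.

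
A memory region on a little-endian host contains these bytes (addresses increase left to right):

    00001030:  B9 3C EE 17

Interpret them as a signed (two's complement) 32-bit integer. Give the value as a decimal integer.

401489081

In little-endian order the low byte comes first in memory.
Reassemble most-significant byte first: 17 EE 3C B9 → 0x17EE3CB9.
0x17EE3CB9 = 401489081.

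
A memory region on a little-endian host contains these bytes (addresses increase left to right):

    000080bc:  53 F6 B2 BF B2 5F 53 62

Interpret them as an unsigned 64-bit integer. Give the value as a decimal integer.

7085111860108916307

Little-endian stores the least-significant byte at the lowest address.
Reassemble most-significant byte first: 62 53 5F B2 BF B2 F6 53 → 0x62535FB2BFB2F653.
0x62535FB2BFB2F653 = 7085111860108916307.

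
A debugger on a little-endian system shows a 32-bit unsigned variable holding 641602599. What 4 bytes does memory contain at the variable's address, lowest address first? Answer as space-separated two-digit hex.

641602599 in hexadecimal, padded to 32 bits, is 0x263E1427.
Split into bytes (most-significant first): 26 3E 14 27.
Little-endian stores the least-significant byte at the lowest address.
So at ascending addresses the bytes are 27 14 3E 26.

27 14 3E 26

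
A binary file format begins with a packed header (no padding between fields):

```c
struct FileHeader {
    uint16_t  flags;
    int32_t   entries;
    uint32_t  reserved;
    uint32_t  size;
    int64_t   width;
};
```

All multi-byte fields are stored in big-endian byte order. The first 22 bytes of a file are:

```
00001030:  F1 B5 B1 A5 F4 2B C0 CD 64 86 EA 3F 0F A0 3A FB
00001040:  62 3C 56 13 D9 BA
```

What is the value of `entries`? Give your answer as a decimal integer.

`entries` follows `flags` (2 bytes), so it starts at byte offset 2 and occupies 4 bytes.
Bytes at offsets 2..5: B1 A5 F4 2B.
In big-endian order the high byte comes first in memory.
The bytes are already most-significant first: 0xB1A5F42B.
Top bit is set, so as a signed 32-bit value this is 0xB1A5F42B − 2^32 = -1314524117.

-1314524117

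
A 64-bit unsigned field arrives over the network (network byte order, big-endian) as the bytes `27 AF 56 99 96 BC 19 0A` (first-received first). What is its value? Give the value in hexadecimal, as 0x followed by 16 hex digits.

In big-endian order the high byte comes first in memory.
The bytes are already most-significant first: 0x27AF569996BC190A.

0x27AF569996BC190A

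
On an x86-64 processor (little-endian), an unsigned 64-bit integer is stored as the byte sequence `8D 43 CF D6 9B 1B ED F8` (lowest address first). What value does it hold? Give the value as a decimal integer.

17937023247024341901

Little-endian: lowest address holds the least-significant byte.
Reassemble most-significant byte first: F8 ED 1B 9B D6 CF 43 8D → 0xF8ED1B9BD6CF438D.
0xF8ED1B9BD6CF438D = 17937023247024341901.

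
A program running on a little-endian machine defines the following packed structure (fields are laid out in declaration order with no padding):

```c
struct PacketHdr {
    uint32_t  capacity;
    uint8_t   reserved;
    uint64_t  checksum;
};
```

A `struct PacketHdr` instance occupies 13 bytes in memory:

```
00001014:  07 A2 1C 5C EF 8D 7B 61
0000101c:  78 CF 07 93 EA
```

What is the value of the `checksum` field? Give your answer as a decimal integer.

`checksum` follows `capacity` (4 B), `reserved` (1 B), so it starts at offset 4 + 1 = 5 and occupies 8 bytes.
Bytes at offsets 5..12: 8D 7B 61 78 CF 07 93 EA.
In little-endian order the low byte comes first in memory.
Reassemble most-significant byte first: EA 93 07 CF 78 61 7B 8D → 0xEA9307CF78617B8D.
0xEA9307CF78617B8D = 16902862414110882701.

16902862414110882701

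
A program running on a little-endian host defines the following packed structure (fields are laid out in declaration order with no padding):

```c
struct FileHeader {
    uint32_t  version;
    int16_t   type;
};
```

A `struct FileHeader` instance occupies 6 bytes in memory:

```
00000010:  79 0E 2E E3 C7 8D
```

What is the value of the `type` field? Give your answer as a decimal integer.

-29241

`type` follows `version` (4 bytes), so it starts at byte offset 4 and occupies 2 bytes.
Bytes at offsets 4..5: C7 8D.
Little-endian: lowest address holds the least-significant byte.
Reassemble most-significant byte first: 8D C7 → 0x8DC7.
Top bit is set, so as a signed 16-bit value this is 0x8DC7 − 2^16 = -29241.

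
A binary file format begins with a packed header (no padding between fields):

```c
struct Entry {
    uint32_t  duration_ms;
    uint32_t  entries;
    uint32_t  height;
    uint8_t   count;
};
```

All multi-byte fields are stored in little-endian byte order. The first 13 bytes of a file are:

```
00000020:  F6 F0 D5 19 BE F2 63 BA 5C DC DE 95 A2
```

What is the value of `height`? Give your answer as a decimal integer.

`height` follows `duration_ms` (4 B), `entries` (4 B), so it starts at offset 4 + 4 = 8 and occupies 4 bytes.
Bytes at offsets 8..11: 5C DC DE 95.
Little-endian: lowest address holds the least-significant byte.
Reassemble most-significant byte first: 95 DE DC 5C → 0x95DEDC5C.
0x95DEDC5C = 2514410588.

2514410588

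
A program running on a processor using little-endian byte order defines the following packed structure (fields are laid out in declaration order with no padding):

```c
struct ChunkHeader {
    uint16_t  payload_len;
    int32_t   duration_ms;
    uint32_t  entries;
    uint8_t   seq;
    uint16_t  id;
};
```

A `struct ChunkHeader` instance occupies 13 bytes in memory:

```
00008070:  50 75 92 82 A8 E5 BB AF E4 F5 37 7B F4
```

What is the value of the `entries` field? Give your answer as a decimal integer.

4125405115

`entries` follows `payload_len` (2 B), `duration_ms` (4 B), so it starts at offset 2 + 4 = 6 and occupies 4 bytes.
Bytes at offsets 6..9: BB AF E4 F5.
Little-endian: lowest address holds the least-significant byte.
Reassemble most-significant byte first: F5 E4 AF BB → 0xF5E4AFBB.
0xF5E4AFBB = 4125405115.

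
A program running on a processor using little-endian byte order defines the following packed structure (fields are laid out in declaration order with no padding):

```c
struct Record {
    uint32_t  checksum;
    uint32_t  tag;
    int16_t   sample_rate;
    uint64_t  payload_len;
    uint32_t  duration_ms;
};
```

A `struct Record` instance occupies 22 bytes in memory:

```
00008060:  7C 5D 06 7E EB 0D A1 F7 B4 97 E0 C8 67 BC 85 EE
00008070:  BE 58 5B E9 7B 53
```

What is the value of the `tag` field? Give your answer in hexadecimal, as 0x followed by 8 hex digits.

0xF7A10DEB

`tag` follows `checksum` (4 bytes), so it starts at byte offset 4 and occupies 4 bytes.
Bytes at offsets 4..7: EB 0D A1 F7.
Little-endian stores the least-significant byte at the lowest address.
Reassemble most-significant byte first: F7 A1 0D EB → 0xF7A10DEB.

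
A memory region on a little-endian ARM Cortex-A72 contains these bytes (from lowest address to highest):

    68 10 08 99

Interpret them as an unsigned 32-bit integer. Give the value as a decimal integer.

2567442536

Little-endian stores the least-significant byte at the lowest address.
Reassemble most-significant byte first: 99 08 10 68 → 0x99081068.
0x99081068 = 2567442536.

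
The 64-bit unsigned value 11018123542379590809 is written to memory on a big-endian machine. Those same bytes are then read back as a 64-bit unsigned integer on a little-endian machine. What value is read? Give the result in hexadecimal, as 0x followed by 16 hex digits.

11018123542379590809 in 64-bit hexadecimal is 0x98E83CFC3AE77499.
Stored big-endian, the bytes at ascending addresses are 98 E8 3C FC 3A E7 74 99.
Read back as little-endian, the first byte is least significant, giving 0x9974E73AFC3CE898.

0x9974E73AFC3CE898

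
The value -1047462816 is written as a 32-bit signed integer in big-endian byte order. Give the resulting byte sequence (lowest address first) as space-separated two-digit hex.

C1 90 FC 60

Two's complement of -1047462816 in 32 bits: 1047462816 = 0x3E6F03A0; invert → 0xC190FC5F; add 1 → 0xC190FC60.
Split into bytes (most-significant first): C1 90 FC 60.
In big-endian order the high byte comes first in memory.
So the memory order matches the most-significant-first order: C1 90 FC 60.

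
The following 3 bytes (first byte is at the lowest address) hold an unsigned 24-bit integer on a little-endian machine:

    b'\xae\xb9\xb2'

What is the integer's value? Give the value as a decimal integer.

11712942

In little-endian order the low byte comes first in memory.
Reassemble most-significant byte first: B2 B9 AE → 0xB2B9AE.
0xB2B9AE = 11712942.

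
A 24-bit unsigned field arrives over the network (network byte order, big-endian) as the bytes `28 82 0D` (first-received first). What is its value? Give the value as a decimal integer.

2654733

Big-endian: lowest address holds the most-significant byte.
The bytes are already most-significant first: 0x28820D.
0x28820D = 2654733.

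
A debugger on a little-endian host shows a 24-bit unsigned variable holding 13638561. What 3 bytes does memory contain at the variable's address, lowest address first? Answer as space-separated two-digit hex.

13638561 in hexadecimal, padded to 24 bits, is 0xD01BA1.
Split into bytes (most-significant first): D0 1B A1.
Little-endian: lowest address holds the least-significant byte.
So at ascending addresses the bytes are A1 1B D0.

A1 1B D0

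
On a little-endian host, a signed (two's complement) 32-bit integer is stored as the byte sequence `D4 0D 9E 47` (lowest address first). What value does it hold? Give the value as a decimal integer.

In little-endian order the low byte comes first in memory.
Reassemble most-significant byte first: 47 9E 0D D4 → 0x479E0DD4.
0x479E0DD4 = 1201540564.

1201540564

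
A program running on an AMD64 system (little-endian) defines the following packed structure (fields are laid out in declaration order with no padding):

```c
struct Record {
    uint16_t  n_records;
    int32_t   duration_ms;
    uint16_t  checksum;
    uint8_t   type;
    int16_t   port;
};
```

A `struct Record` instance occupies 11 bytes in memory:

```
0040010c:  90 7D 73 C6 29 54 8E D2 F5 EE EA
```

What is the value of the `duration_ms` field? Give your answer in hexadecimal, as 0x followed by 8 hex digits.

`duration_ms` follows `n_records` (2 bytes), so it starts at byte offset 2 and occupies 4 bytes.
Bytes at offsets 2..5: 73 C6 29 54.
In little-endian order the low byte comes first in memory.
Reassemble most-significant byte first: 54 29 C6 73 → 0x5429C673.

0x5429C673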